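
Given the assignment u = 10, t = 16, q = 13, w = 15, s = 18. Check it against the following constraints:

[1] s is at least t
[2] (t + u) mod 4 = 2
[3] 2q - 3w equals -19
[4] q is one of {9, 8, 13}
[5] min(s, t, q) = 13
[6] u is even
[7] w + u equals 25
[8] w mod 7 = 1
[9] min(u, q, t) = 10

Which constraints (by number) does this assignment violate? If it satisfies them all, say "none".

[1] s = 18, t = 16; 18 ≥ 16  holds
[2] t + u = 26; 26 mod 4 = 2  holds
[3] 2q - 3w = 2(13) - 3(15) = -19  holds
[4] q = 13 is in {9, 8, 13}  holds
[5] min(18, 16, 13) = 13  holds
[6] u = 10 is even  holds
[7] w + u = 15 + 10 = 25  holds
[8] 15 mod 7 = 1  holds
[9] min(10, 13, 16) = 10  holds

No violations.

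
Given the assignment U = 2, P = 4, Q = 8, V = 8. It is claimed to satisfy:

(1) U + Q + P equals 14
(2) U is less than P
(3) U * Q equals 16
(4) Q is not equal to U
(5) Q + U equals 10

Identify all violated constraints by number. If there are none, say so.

The assignment satisfies every constraint.

(1) U + Q + P = 2 + 8 + 4 = 14  true
(2) U = 2, P = 4; 2 < 4  true
(3) U * Q = 2 * 8 = 16  true
(4) Q = 8, U = 2; distinct  true
(5) Q + U = 8 + 2 = 10  true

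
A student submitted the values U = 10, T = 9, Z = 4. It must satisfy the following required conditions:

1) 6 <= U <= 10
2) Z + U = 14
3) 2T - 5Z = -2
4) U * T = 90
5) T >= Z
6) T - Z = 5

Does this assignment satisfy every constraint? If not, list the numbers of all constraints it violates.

1) U = 10 lies in [6, 10] — holds.
2) Z + U = 4 + 10 = 14 — holds.
3) 2T - 5Z = 2(9) - 5(4) = -2 — holds.
4) U * T = 10 * 9 = 90 — holds.
5) T = 9, Z = 4; 9 ≥ 4 — holds.
6) T - Z = 9 - 4 = 5 — holds.

No violations.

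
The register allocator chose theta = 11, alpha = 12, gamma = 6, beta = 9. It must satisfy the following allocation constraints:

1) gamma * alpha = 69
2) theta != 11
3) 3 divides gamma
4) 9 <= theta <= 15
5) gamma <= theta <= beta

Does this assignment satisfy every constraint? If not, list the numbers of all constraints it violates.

1) gamma * alpha = 6 * 12 = 72, not 69 — violated.
2) theta = 11, but 11 is required to differ — violated.
3) 6 / 3 = 2, so 3 divides 6 — OK.
4) theta = 11 lies in [9, 15] — OK.
5) values 6, 11, 9; theta = 11 is not <= beta = 9 — violated.

Constraints 1, 2, and 5 do not hold.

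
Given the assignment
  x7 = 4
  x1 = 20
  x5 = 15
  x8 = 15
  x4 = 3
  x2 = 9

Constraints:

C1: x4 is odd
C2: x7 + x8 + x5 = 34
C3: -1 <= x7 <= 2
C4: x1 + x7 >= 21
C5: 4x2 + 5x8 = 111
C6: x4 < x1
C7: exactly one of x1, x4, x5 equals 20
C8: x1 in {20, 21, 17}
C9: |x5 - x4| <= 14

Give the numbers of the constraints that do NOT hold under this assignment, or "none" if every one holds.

C1: x4 = 3 is odd  yes
C2: x7 + x8 + x5 = 4 + 15 + 15 = 34  yes
C3: x7 = 4 is outside [-1, 2]  no
C4: x1 + x7 = 20 + 4 = 24; 24 ≥ 21  yes
C5: 4x2 + 5x8 = 4(9) + 5(15) = 111  yes
C6: x4 = 3, x1 = 20; 3 < 20  yes
C7: x1=20, x4=3, x5=15; 1 of them equals 20  yes
C8: x1 = 20 is in {20, 21, 17}  yes
C9: |15 - 3| = 12; 12 ≤ 14  yes

The assignment fails constraint 3.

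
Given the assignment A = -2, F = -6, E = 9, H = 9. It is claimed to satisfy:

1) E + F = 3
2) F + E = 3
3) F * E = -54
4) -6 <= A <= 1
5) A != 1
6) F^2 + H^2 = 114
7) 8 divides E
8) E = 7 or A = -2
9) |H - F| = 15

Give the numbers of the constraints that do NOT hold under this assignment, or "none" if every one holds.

Constraints 6, 7 do not hold.

1) E + F = 9 + (-6) = 3 — satisfied.
2) F + E = -6 + 9 = 3 — satisfied.
3) F * E = -6 * 9 = -54 — satisfied.
4) A = -2 lies in [-6, 1] — satisfied.
5) A = -2, and -2 ≠ 1 — satisfied.
6) F^2 + H^2 = (-6)^2 + 9^2 = 36 + 81 = 117, not 114 — violated.
7) 9 = 8*1 + 1, so 8 does not divide 9 — violated.
8) E = 9 ≠ 7, but A = -2 = -2 (second disjunct) — satisfied.
9) |9 - (-6)| = 15 — satisfied.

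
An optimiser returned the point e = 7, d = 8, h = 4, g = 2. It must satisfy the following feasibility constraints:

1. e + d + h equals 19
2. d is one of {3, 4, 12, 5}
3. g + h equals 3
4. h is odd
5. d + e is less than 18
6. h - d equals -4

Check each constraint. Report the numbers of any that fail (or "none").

Constraints 2, 3, 4 are violated.

1. e + d + h = 7 + 8 + 4 = 19  ✔
2. d = 8 is not in {3, 4, 12, 5}  ✘
3. g + h = 2 + 4 = 6, not 3  ✘
4. h = 4 is even  ✘
5. d + e = 8 + 7 = 15; 15 < 18  ✔
6. h - d = 4 - 8 = -4  ✔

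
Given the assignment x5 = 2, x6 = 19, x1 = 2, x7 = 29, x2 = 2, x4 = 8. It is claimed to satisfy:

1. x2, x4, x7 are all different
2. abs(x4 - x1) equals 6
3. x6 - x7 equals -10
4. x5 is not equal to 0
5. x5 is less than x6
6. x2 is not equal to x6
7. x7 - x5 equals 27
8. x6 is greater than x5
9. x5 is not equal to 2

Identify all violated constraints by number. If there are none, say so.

The assignment fails constraint 9.

1. values 2, 8, 29 are pairwise distinct  OK
2. abs(8 - 2) = 6  OK
3. x6 - x7 = 19 - 29 = -10  OK
4. x5 = 2, and 2 ≠ 0  OK
5. x5 = 2, x6 = 19; 2 < 19  OK
6. x2 = 2, x6 = 19; distinct  OK
7. x7 - x5 = 29 - 2 = 27  OK
8. x6 = 19, x5 = 2; 19 > 2  OK
9. x5 = 2, but 2 is required to differ  FAIL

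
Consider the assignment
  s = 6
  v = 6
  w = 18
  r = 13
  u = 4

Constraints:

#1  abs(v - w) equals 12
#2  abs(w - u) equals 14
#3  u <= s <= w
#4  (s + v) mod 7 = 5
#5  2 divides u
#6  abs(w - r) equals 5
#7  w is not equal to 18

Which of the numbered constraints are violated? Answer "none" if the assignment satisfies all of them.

Constraint 7 is violated.

#1 abs(6 - 18) = 12  yes
#2 abs(18 - 4) = 14  yes
#3 values 4 <= 6 <= 18  yes
#4 s + v = 12; 12 mod 7 = 5  yes
#5 4 / 2 = 2, so 2 divides 4  yes
#6 abs(18 - 13) = 5  yes
#7 w = 18, but 18 is required to differ  no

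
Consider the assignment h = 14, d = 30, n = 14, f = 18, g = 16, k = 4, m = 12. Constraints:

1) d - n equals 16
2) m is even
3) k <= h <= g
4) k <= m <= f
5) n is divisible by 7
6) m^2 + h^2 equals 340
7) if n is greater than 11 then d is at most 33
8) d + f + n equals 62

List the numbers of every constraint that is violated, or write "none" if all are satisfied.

The assignment satisfies every constraint.

1) d - n = 30 - 14 = 16 — satisfied.
2) m = 12 is even — satisfied.
3) values 4 <= 14 <= 16 — satisfied.
4) values 4 <= 12 <= 18 — satisfied.
5) 14 / 7 = 2, so 7 divides 14 — satisfied.
6) m^2 + h^2 = 12^2 + 14^2 = 144 + 196 = 340 — satisfied.
7) n = 14 > 11, so we need d ≤ 33; d = 30 ≤ 33 — satisfied.
8) d + f + n = 30 + 18 + 14 = 62 — satisfied.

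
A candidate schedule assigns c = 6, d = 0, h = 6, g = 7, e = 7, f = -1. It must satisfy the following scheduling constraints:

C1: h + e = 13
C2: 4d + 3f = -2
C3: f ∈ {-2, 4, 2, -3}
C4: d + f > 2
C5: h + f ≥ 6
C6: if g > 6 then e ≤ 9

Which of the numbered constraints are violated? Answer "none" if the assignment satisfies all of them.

C1: h + e = 6 + 7 = 13 — holds.
C2: 4d + 3f = 4(0) + 3(-1) = -3, not -2 — fails.
C3: f = -1 is not in {-2, 4, 2, -3} — fails.
C4: d + f = 0 + (-1) = -1; -1 ≤ 2, bound 2 not met — fails.
C5: h + f = 6 + (-1) = 5; 5 < 6, bound 6 not met — fails.
C6: g = 7 > 6, so we need e ≤ 9; e = 7 ≤ 9 — holds.

The assignment fails constraints 2, 3, 4, 5.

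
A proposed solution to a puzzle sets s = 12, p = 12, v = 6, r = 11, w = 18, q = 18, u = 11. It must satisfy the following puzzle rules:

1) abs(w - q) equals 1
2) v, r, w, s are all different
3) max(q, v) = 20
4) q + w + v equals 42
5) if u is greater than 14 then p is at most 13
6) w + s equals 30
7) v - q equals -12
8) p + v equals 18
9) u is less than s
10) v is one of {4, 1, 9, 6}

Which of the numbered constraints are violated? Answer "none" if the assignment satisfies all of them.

Violated: 1, 3.

1) abs(18 - 18) = 0, not 1  ✗
2) values 6, 11, 18, 12 are pairwise distinct  ✓
3) max(18, 6) = 18, not 20  ✗
4) q + w + v = 18 + 18 + 6 = 42  ✓
5) u = 11, not > 14; antecedent false, conditional vacuously true  ✓
6) w + s = 18 + 12 = 30  ✓
7) v - q = 6 - 18 = -12  ✓
8) p + v = 12 + 6 = 18  ✓
9) u = 11, s = 12; 11 < 12  ✓
10) v = 6 is in {4, 1, 9, 6}  ✓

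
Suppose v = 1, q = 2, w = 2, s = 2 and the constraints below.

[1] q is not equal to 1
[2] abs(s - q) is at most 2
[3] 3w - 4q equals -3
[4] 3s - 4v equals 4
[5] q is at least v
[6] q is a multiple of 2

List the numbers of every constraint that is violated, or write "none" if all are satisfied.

[1] q = 2, and 2 ≠ 1  ✔
[2] abs(2 - 2) = 0; 0 ≤ 2  ✔
[3] 3w - 4q = 3(2) - 4(2) = -2, not -3  ✘
[4] 3s - 4v = 3(2) - 4(1) = 2, not 4  ✘
[5] q = 2, v = 1; 2 ≥ 1  ✔
[6] 2 / 2 = 1, so 2 divides 2  ✔

The assignment fails constraints 3 and 4.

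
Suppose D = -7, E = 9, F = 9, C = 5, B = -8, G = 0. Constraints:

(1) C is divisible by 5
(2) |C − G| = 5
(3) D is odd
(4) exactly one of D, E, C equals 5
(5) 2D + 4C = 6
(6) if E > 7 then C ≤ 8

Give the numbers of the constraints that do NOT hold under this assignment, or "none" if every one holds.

(1) 5 / 5 = 1, so 5 divides 5  holds
(2) |5 − 0| = 5  holds
(3) D = -7 is odd  holds
(4) D=-7, E=9, C=5; 1 of them equals 5  holds
(5) 2D + 4C = 2(-7) + 4(5) = 6  holds
(6) E = 9 > 7, so we need C ≤ 8; C = 5 ≤ 8  holds

None — every constraint holds.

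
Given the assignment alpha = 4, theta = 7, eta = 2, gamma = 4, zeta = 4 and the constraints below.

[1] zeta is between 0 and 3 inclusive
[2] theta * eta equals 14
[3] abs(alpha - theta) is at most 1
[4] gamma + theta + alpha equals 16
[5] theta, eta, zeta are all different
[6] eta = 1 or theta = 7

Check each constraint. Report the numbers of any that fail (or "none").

[1] zeta = 4 is outside [0, 3] — violated.
[2] theta * eta = 7 * 2 = 14 — satisfied.
[3] abs(4 - 7) = 3; 3 > 1, exceeds bound 1 — violated.
[4] gamma + theta + alpha = 4 + 7 + 4 = 15, not 16 — violated.
[5] values 7, 2, 4 are pairwise distinct — satisfied.
[6] eta = 2 ≠ 1, but theta = 7 = 7 (second disjunct) — satisfied.

The assignment fails constraints 1, 3, and 4.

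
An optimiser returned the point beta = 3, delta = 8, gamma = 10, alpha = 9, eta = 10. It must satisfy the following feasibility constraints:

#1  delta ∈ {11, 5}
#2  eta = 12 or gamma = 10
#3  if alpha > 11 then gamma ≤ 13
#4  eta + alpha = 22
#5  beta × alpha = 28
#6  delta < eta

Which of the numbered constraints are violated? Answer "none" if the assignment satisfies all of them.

#1 delta = 8 is not in {11, 5} — violated.
#2 eta = 10 ≠ 12, but gamma = 10 = 10 (second disjunct) — satisfied.
#3 alpha = 9, not > 11; antecedent false, conditional vacuously true — satisfied.
#4 eta + alpha = 10 + 9 = 19, not 22 — violated.
#5 beta × alpha = 3 × 9 = 27, not 28 — violated.
#6 delta = 8, eta = 10; 8 < 10 — satisfied.

Violated: 1, 4, and 5.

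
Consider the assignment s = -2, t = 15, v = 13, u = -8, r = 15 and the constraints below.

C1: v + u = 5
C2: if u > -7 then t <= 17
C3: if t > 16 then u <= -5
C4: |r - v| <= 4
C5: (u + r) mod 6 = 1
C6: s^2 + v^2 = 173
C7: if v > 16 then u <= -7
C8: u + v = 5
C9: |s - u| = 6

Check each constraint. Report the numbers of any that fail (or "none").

C1: v + u = 13 + (-8) = 5 — holds.
C2: u = -8, not > -7; antecedent false, conditional vacuously true — holds.
C3: t = 15, not > 16; antecedent false, conditional vacuously true — holds.
C4: |15 - 13| = 2; 2 ≤ 4 — holds.
C5: u + r = 7; 7 mod 6 = 1 — holds.
C6: s^2 + v^2 = (-2)^2 + 13^2 = 4 + 169 = 173 — holds.
C7: v = 13, not > 16; antecedent false, conditional vacuously true — holds.
C8: u + v = -8 + 13 = 5 — holds.
C9: |-2 - (-8)| = 6 — holds.

All constraints are satisfied.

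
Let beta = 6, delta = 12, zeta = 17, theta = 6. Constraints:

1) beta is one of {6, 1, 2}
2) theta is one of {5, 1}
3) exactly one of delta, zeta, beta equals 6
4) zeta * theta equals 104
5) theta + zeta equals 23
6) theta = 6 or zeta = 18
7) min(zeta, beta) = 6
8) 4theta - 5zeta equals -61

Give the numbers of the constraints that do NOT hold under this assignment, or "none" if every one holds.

1) beta = 6 is in {6, 1, 2} — holds.
2) theta = 6 is not in {5, 1} — fails.
3) delta=12, zeta=17, beta=6; 1 of them equals 6 — holds.
4) zeta * theta = 17 * 6 = 102, not 104 — fails.
5) theta + zeta = 6 + 17 = 23 — holds.
6) theta = 6 = 6 (first disjunct) — holds.
7) min(17, 6) = 6 — holds.
8) 4theta - 5zeta = 4(6) - 5(17) = -61 — holds.

No — constraints 2, 4 are not satisfied.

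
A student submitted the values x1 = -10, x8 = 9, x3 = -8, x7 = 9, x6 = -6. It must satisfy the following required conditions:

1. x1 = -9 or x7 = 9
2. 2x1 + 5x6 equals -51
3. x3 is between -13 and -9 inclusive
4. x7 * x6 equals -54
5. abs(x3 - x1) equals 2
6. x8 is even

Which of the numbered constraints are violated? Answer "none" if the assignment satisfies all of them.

1. x1 = -10 ≠ -9, but x7 = 9 = 9 (second disjunct) — holds.
2. 2x1 + 5x6 = 2(-10) + 5(-6) = -50, not -51 — does not hold.
3. x3 = -8 is outside [-13, -9] — does not hold.
4. x7 * x6 = 9 * (-6) = -54 — holds.
5. abs(-8 - (-10)) = 2 — holds.
6. x8 = 9 is odd — does not hold.

No — constraints 2, 3, and 6 are not satisfied.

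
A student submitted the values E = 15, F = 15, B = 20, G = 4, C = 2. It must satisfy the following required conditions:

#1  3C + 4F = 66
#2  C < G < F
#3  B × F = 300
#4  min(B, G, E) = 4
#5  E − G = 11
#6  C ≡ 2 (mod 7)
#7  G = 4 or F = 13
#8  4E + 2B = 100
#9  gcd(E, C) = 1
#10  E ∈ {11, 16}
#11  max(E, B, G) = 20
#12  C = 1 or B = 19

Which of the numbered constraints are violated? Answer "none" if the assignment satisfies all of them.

Constraints 10 and 12 are violated.

#1 3C + 4F = 3(2) + 4(15) = 66  OK
#2 values 2 < 4 < 15  OK
#3 B × F = 20 × 15 = 300  OK
#4 min(20, 4, 15) = 4  OK
#5 E − G = 15 − 4 = 11  OK
#6 2 mod 7 = 2  OK
#7 G = 4 = 4 (first disjunct)  OK
#8 4E + 2B = 4(15) + 2(20) = 100  OK
#9 gcd(15, 2) = 1  OK
#10 E = 15 is not in {11, 16}  FAIL
#11 max(15, 20, 4) = 20  OK
#12 C = 2 ≠ 1 and B = 20 ≠ 19; both disjuncts false  FAIL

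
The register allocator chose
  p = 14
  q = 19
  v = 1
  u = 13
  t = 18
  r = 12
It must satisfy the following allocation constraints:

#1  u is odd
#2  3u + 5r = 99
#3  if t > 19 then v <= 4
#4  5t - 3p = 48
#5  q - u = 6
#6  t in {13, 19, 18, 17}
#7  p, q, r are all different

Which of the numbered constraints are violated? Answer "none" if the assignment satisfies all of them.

#1 u = 13 is odd — holds.
#2 3u + 5r = 3(13) + 5(12) = 99 — holds.
#3 t = 18, not > 19; antecedent false, conditional vacuously true — holds.
#4 5t - 3p = 5(18) - 3(14) = 48 — holds.
#5 q - u = 19 - 13 = 6 — holds.
#6 t = 18 is in {13, 19, 18, 17} — holds.
#7 values 14, 19, 12 are pairwise distinct — holds.

All constraints are satisfied.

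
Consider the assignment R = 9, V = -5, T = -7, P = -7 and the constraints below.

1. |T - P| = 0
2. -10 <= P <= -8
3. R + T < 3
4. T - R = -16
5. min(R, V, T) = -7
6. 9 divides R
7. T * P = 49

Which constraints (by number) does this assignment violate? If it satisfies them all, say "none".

1. |-7 - (-7)| = 0  holds
2. P = -7 is outside [-10, -8]  fails
3. R + T = 9 + (-7) = 2; 2 < 3  holds
4. T - R = -7 - 9 = -16  holds
5. min(9, -5, -7) = -7  holds
6. 9 / 9 = 1, so 9 divides 9  holds
7. T * P = -7 * (-7) = 49  holds

The assignment fails constraint 2.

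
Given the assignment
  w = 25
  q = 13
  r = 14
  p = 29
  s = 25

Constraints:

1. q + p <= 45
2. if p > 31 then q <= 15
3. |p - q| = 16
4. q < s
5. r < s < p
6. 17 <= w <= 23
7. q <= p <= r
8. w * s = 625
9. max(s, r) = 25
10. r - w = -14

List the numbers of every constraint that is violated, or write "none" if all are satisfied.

1. q + p = 13 + 29 = 42; 42 ≤ 45 — satisfied.
2. p = 29, not > 31; antecedent false, conditional vacuously true — satisfied.
3. |29 - 13| = 16 — satisfied.
4. q = 13, s = 25; 13 < 25 — satisfied.
5. values 14 < 25 < 29 — satisfied.
6. w = 25 is outside [17, 23] — violated.
7. values 13, 29, 14; p = 29 is not <= r = 14 — violated.
8. w * s = 25 * 25 = 625 — satisfied.
9. max(25, 14) = 25 — satisfied.
10. r - w = 14 - 25 = -11, not -14 — violated.

No — constraints 6, 7, 10 are not satisfied.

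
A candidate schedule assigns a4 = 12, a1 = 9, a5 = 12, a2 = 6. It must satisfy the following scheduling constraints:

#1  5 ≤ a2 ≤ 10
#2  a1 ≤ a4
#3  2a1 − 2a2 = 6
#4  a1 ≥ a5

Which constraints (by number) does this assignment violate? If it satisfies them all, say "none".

#1 a2 = 6 lies in [5, 10] — holds.
#2 a1 = 9, a4 = 12; 9 ≤ 12 — holds.
#3 2a1 − 2a2 = 2(9) − 2(6) = 6 — holds.
#4 a1 = 9, a5 = 12; 9 < 12 (want ≥) — does not hold.

Constraint 4 does not hold.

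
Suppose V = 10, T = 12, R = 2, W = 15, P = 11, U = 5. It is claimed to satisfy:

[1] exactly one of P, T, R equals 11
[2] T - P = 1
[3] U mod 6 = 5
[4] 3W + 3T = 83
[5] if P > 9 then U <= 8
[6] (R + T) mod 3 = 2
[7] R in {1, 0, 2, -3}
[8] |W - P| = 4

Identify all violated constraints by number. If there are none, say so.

[1] P=11, T=12, R=2; 1 of them equals 11 — OK.
[2] T - P = 12 - 11 = 1 — OK.
[3] 5 mod 6 = 5 — OK.
[4] 3W + 3T = 3(15) + 3(12) = 81, not 83 — violated.
[5] P = 11 > 9, so we need U ≤ 8; U = 5 ≤ 8 — OK.
[6] R + T = 14; 14 mod 3 = 2 — OK.
[7] R = 2 is in {1, 0, 2, -3} — OK.
[8] |15 - 11| = 4 — OK.

No — constraint 4 is not satisfied.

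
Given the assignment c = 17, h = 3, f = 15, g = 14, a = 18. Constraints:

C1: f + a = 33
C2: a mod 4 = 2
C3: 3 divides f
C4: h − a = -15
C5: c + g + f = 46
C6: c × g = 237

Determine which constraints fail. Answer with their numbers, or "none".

C1: f + a = 15 + 18 = 33  yes
C2: 18 mod 4 = 2  yes
C3: 15 / 3 = 5, so 3 divides 15  yes
C4: h − a = 3 − 18 = -15  yes
C5: c + g + f = 17 + 14 + 15 = 46  yes
C6: c × g = 17 × 14 = 238, not 237  no

The assignment fails constraint 6.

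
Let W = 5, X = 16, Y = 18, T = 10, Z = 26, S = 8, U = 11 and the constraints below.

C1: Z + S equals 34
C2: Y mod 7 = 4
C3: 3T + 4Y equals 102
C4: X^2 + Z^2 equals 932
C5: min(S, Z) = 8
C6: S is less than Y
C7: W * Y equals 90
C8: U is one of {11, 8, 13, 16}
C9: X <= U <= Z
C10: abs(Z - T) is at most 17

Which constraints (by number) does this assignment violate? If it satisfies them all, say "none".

C1: Z + S = 26 + 8 = 34  ✔
C2: 18 mod 7 = 4  ✔
C3: 3T + 4Y = 3(10) + 4(18) = 102  ✔
C4: X^2 + Z^2 = 16^2 + 26^2 = 256 + 676 = 932  ✔
C5: min(8, 26) = 8  ✔
C6: S = 8, Y = 18; 8 < 18  ✔
C7: W * Y = 5 * 18 = 90  ✔
C8: U = 11 is in {11, 8, 13, 16}  ✔
C9: values 16, 11, 26; X = 16 is not <= U = 11  ✘
C10: abs(26 - 10) = 16; 16 ≤ 17  ✔

Violated: 9.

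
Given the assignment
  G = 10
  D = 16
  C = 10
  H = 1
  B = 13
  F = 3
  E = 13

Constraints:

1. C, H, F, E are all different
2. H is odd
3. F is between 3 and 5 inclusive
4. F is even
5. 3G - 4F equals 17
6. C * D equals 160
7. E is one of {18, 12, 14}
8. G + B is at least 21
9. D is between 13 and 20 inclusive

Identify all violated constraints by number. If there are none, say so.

Constraints 4, 5, 7 are violated.

1. values 10, 1, 3, 13 are pairwise distinct  holds
2. H = 1 is odd  holds
3. F = 3 lies in [3, 5]  holds
4. F = 3 is odd  fails
5. 3G - 4F = 3(10) - 4(3) = 18, not 17  fails
6. C * D = 10 * 16 = 160  holds
7. E = 13 is not in {18, 12, 14}  fails
8. G + B = 10 + 13 = 23; 23 ≥ 21  holds
9. D = 16 lies in [13, 20]  holds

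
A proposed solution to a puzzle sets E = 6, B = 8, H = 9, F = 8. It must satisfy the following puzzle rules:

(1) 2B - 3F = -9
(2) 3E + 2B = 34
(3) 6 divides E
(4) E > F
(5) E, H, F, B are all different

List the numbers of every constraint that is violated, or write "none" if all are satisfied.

Constraints 1, 4, and 5 do not hold.

(1) 2B - 3F = 2(8) - 3(8) = -8, not -9 — violated.
(2) 3E + 2B = 3(6) + 2(8) = 34 — satisfied.
(3) 6 / 6 = 1, so 6 divides 6 — satisfied.
(4) E = 6, F = 8; 6 ≤ 8 (want >) — violated.
(5) F = B = 8, not all different — violated.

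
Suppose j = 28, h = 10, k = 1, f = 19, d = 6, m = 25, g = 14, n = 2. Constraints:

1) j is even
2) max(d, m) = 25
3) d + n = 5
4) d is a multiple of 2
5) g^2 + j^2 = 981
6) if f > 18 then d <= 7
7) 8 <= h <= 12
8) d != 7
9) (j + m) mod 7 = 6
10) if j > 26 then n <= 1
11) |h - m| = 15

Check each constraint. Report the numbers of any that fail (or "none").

1) j = 28 is even  true
2) max(6, 25) = 25  true
3) d + n = 6 + 2 = 8, not 5  false
4) 6 / 2 = 3, so 2 divides 6  true
5) g^2 + j^2 = 14^2 + 28^2 = 196 + 784 = 980, not 981  false
6) f = 19 > 18, so we need d ≤ 7; d = 6 ≤ 7  true
7) h = 10 lies in [8, 12]  true
8) d = 6, and 6 ≠ 7  true
9) j + m = 53; 53 mod 7 = 4, not 6  false
10) j = 28 > 26, so we need n ≤ 1; but n = 2 > 1  false
11) |10 - 25| = 15  true

No — constraints 3, 5, 9, 10 are not satisfied.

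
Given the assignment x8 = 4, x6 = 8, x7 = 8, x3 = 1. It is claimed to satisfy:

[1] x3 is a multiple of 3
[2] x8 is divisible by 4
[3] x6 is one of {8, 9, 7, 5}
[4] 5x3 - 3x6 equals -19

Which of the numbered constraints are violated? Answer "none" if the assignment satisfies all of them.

Violated: 1.

[1] 1 = 3*0 + 1, so 3 does not divide 1  fails
[2] 4 / 4 = 1, so 4 divides 4  holds
[3] x6 = 8 is in {8, 9, 7, 5}  holds
[4] 5x3 - 3x6 = 5(1) - 3(8) = -19  holds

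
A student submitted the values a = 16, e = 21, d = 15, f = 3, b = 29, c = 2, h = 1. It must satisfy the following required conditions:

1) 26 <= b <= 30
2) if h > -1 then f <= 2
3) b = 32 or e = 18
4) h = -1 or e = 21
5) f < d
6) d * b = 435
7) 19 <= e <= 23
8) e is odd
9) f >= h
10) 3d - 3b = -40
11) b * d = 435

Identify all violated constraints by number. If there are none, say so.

No — constraints 2, 3, and 10 are not satisfied.

1) b = 29 lies in [26, 30] — OK.
2) h = 1 > -1, so we need f ≤ 2; but f = 3 > 2 — violated.
3) b = 29 ≠ 32 and e = 21 ≠ 18; both disjuncts false — violated.
4) h = 1 ≠ -1, but e = 21 = 21 (second disjunct) — OK.
5) f = 3, d = 15; 3 < 15 — OK.
6) d * b = 15 * 29 = 435 — OK.
7) e = 21 lies in [19, 23] — OK.
8) e = 21 is odd — OK.
9) f = 3, h = 1; 3 ≥ 1 — OK.
10) 3d - 3b = 3(15) - 3(29) = -42, not -40 — violated.
11) b * d = 29 * 15 = 435 — OK.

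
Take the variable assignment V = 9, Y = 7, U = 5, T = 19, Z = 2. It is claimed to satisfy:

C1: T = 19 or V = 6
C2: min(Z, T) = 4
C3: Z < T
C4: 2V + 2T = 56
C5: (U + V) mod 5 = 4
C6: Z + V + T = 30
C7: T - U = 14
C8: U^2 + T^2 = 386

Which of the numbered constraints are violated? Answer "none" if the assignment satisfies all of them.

C1: T = 19 = 19 (first disjunct)  ✓
C2: min(2, 19) = 2, not 4  ✗
C3: Z = 2, T = 19; 2 < 19  ✓
C4: 2V + 2T = 2(9) + 2(19) = 56  ✓
C5: U + V = 14; 14 mod 5 = 4  ✓
C6: Z + V + T = 2 + 9 + 19 = 30  ✓
C7: T - U = 19 - 5 = 14  ✓
C8: U^2 + T^2 = 5^2 + 19^2 = 25 + 361 = 386  ✓

Violated: 2.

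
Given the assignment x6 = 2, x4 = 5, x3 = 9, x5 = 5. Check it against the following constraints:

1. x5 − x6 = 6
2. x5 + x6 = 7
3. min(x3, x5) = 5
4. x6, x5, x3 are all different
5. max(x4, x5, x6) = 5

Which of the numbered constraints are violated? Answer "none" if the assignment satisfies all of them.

1. x5 − x6 = 5 − 2 = 3, not 6 — violated.
2. x5 + x6 = 5 + 2 = 7 — satisfied.
3. min(9, 5) = 5 — satisfied.
4. values 2, 5, 9 are pairwise distinct — satisfied.
5. max(5, 5, 2) = 5 — satisfied.

Violated: 1.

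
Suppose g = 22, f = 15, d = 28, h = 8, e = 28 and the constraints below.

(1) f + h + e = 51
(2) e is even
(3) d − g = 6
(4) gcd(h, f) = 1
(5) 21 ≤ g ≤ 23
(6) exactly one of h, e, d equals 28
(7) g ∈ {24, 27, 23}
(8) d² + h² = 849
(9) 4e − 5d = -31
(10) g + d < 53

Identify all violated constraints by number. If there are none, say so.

(1) f + h + e = 15 + 8 + 28 = 51 — OK.
(2) e = 28 is even — OK.
(3) d − g = 28 − 22 = 6 — OK.
(4) gcd(8, 15) = 1 — OK.
(5) g = 22 lies in [21, 23] — OK.
(6) h=8, e=28, d=28; 2 of them equal 28, not exactly one — violated.
(7) g = 22 is not in {24, 27, 23} — violated.
(8) d² + h² = 28² + 8² = 784 + 64 = 848, not 849 — violated.
(9) 4e − 5d = 4(28) − 5(28) = -28, not -31 — violated.
(10) g + d = 22 + 28 = 50; 50 < 53 — OK.

Constraints 6, 7, 8, 9 do not hold.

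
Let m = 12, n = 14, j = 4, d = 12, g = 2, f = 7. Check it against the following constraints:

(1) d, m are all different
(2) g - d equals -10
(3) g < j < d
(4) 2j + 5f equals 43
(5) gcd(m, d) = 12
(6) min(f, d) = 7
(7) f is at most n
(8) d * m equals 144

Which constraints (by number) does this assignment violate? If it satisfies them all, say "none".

Constraint 1 is violated.

(1) d = m = 12, not all different  false
(2) g - d = 2 - 12 = -10  true
(3) values 2 < 4 < 12  true
(4) 2j + 5f = 2(4) + 5(7) = 43  true
(5) gcd(12, 12) = 12  true
(6) min(7, 12) = 7  true
(7) f = 7, n = 14; 7 ≤ 14  true
(8) d * m = 12 * 12 = 144  true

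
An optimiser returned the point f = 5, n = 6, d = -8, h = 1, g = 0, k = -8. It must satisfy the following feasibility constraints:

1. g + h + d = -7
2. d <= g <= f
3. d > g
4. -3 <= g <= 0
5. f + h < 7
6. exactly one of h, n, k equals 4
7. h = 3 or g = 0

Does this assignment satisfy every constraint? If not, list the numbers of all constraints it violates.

The assignment fails constraints 3, 6.

1. g + h + d = 0 + 1 + (-8) = -7 — satisfied.
2. values -8 <= 0 <= 5 — satisfied.
3. d = -8, g = 0; -8 ≤ 0 (want >) — violated.
4. g = 0 lies in [-3, 0] — satisfied.
5. f + h = 5 + 1 = 6; 6 < 7 — satisfied.
6. h=1, n=6, k=-8; 0 of them equal 4, not exactly one — violated.
7. h = 1 ≠ 3, but g = 0 = 0 (second disjunct) — satisfied.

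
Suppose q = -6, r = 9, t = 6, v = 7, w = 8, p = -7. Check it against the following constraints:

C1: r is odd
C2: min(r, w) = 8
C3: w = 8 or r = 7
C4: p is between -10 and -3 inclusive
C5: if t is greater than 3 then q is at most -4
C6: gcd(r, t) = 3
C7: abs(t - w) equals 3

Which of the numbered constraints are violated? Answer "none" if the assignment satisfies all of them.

The assignment fails constraint 7.

C1: r = 9 is odd  yes
C2: min(9, 8) = 8  yes
C3: w = 8 = 8 (first disjunct)  yes
C4: p = -7 lies in [-10, -3]  yes
C5: t = 6 > 3, so we need q ≤ -4; q = -6 ≤ -4  yes
C6: gcd(9, 6) = 3  yes
C7: abs(6 - 8) = 2, not 3  no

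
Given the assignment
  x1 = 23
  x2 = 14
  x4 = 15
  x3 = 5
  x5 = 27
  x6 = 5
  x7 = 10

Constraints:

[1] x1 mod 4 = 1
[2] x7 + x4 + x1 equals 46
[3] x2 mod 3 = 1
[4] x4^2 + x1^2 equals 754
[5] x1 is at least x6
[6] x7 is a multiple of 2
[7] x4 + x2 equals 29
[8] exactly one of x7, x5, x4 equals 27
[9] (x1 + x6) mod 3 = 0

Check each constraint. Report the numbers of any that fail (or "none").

[1] 23 mod 4 = 3, not 1  no
[2] x7 + x4 + x1 = 10 + 15 + 23 = 48, not 46  no
[3] 14 mod 3 = 2, not 1  no
[4] x4^2 + x1^2 = 15^2 + 23^2 = 225 + 529 = 754  yes
[5] x1 = 23, x6 = 5; 23 ≥ 5  yes
[6] 10 / 2 = 5, so 2 divides 10  yes
[7] x4 + x2 = 15 + 14 = 29  yes
[8] x7=10, x5=27, x4=15; 1 of them equals 27  yes
[9] x1 + x6 = 28; 28 mod 3 = 1, not 0  no

Constraints 1, 2, 3, 9 do not hold.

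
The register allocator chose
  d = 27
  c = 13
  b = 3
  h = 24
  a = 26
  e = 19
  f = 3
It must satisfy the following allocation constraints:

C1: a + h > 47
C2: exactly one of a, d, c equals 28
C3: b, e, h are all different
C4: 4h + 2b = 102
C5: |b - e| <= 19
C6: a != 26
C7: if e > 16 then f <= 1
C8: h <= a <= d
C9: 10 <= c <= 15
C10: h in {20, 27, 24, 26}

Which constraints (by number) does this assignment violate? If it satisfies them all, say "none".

Constraints 2, 6, 7 do not hold.

C1: a + h = 26 + 24 = 50; 50 > 47  ✓
C2: a=26, d=27, c=13; 0 of them equal 28, not exactly one  ✗
C3: values 3, 19, 24 are pairwise distinct  ✓
C4: 4h + 2b = 4(24) + 2(3) = 102  ✓
C5: |3 - 19| = 16; 16 ≤ 19  ✓
C6: a = 26, but 26 is required to differ  ✗
C7: e = 19 > 16, so we need f ≤ 1; but f = 3 > 1  ✗
C8: values 24 <= 26 <= 27  ✓
C9: c = 13 lies in [10, 15]  ✓
C10: h = 24 is in {20, 27, 24, 26}  ✓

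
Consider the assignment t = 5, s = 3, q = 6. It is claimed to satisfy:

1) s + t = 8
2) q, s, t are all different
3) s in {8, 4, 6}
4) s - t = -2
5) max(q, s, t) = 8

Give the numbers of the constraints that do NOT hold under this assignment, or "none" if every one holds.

1) s + t = 3 + 5 = 8  ✓
2) values 6, 3, 5 are pairwise distinct  ✓
3) s = 3 is not in {8, 4, 6}  ✗
4) s - t = 3 - 5 = -2  ✓
5) max(6, 3, 5) = 6, not 8  ✗

The assignment fails constraints 3, 5.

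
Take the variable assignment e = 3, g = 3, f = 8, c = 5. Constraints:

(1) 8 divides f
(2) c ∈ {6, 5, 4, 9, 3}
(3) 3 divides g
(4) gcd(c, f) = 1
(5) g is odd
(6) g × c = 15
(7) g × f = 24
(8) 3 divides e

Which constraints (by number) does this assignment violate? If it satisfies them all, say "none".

(1) 8 / 8 = 1, so 8 divides 8 — holds.
(2) c = 5 is in {6, 5, 4, 9, 3} — holds.
(3) 3 / 3 = 1, so 3 divides 3 — holds.
(4) gcd(5, 8) = 1 — holds.
(5) g = 3 is odd — holds.
(6) g × c = 3 × 5 = 15 — holds.
(7) g × f = 3 × 8 = 24 — holds.
(8) 3 / 3 = 1, so 3 divides 3 — holds.

No violations.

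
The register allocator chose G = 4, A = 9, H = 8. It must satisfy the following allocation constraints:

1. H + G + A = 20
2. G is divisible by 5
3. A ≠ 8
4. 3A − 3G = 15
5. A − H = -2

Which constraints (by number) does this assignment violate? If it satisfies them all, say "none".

1. H + G + A = 8 + 4 + 9 = 21, not 20  false
2. 4 = 5×0 + 4, so 5 does not divide 4  false
3. A = 9, and 9 ≠ 8  true
4. 3A − 3G = 3(9) − 3(4) = 15  true
5. A − H = 9 − 8 = 1, not -2  false

The assignment fails constraints 1, 2, and 5.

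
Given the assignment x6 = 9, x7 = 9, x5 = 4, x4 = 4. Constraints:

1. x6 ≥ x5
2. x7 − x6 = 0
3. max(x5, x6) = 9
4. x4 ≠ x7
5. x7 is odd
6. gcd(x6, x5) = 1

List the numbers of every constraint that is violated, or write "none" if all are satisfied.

1. x6 = 9, x5 = 4; 9 ≥ 4 — holds.
2. x7 − x6 = 9 − 9 = 0 — holds.
3. max(4, 9) = 9 — holds.
4. x4 = 4, x7 = 9; distinct — holds.
5. x7 = 9 is odd — holds.
6. gcd(9, 4) = 1 — holds.

The assignment satisfies every constraint.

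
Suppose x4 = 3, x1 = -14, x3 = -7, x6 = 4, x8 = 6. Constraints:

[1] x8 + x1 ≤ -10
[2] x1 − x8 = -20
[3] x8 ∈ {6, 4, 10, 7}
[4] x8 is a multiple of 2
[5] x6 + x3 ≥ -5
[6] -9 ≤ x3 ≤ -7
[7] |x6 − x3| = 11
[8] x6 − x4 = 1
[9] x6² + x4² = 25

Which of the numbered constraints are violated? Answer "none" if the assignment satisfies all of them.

Constraint 1 is violated.

[1] x8 + x1 = 6 + (-14) = -8; -8 > -10, bound -10 not met  ✗
[2] x1 − x8 = -14 − 6 = -20  ✓
[3] x8 = 6 is in {6, 4, 10, 7}  ✓
[4] 6 / 2 = 3, so 2 divides 6  ✓
[5] x6 + x3 = 4 + (-7) = -3; -3 ≥ -5  ✓
[6] x3 = -7 lies in [-9, -7]  ✓
[7] |4 − (-7)| = 11  ✓
[8] x6 − x4 = 4 − 3 = 1  ✓
[9] x6² + x4² = 4² + 3² = 16 + 9 = 25  ✓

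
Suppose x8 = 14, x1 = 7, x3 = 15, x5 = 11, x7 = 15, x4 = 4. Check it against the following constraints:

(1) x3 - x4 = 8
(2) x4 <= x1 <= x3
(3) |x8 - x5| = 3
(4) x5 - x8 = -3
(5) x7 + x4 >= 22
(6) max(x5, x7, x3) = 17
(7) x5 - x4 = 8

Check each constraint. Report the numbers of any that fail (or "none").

The assignment fails constraints 1, 5, 6, 7.

(1) x3 - x4 = 15 - 4 = 11, not 8 — fails.
(2) values 4 <= 7 <= 15 — holds.
(3) |14 - 11| = 3 — holds.
(4) x5 - x8 = 11 - 14 = -3 — holds.
(5) x7 + x4 = 15 + 4 = 19; 19 < 22, bound 22 not met — fails.
(6) max(11, 15, 15) = 15, not 17 — fails.
(7) x5 - x4 = 11 - 4 = 7, not 8 — fails.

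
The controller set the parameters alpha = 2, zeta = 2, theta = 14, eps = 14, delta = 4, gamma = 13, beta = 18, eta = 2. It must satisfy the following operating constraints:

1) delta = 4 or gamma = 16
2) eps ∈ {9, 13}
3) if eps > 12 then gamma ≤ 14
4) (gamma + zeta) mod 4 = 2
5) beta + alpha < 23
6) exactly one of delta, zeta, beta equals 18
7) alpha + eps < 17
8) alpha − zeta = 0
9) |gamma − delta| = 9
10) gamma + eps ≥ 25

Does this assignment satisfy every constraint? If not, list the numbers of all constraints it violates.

1) delta = 4 = 4 (first disjunct)  true
2) eps = 14 is not in {9, 13}  false
3) eps = 14 > 12, so we need gamma ≤ 14; gamma = 13 ≤ 14  true
4) gamma + zeta = 15; 15 mod 4 = 3, not 2  false
5) beta + alpha = 18 + 2 = 20; 20 < 23  true
6) delta=4, zeta=2, beta=18; 1 of them equals 18  true
7) alpha + eps = 2 + 14 = 16; 16 < 17  true
8) alpha − zeta = 2 − 2 = 0  true
9) |13 − 4| = 9  true
10) gamma + eps = 13 + 14 = 27; 27 ≥ 25  true

The assignment fails constraints 2, 4.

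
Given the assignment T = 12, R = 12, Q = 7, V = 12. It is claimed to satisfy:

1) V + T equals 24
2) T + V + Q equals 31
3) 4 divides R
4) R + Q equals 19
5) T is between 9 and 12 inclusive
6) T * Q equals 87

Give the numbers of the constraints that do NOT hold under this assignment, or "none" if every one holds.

1) V + T = 12 + 12 = 24  ✓
2) T + V + Q = 12 + 12 + 7 = 31  ✓
3) 12 / 4 = 3, so 4 divides 12  ✓
4) R + Q = 12 + 7 = 19  ✓
5) T = 12 lies in [9, 12]  ✓
6) T * Q = 12 * 7 = 84, not 87  ✗

Constraint 6 does not hold.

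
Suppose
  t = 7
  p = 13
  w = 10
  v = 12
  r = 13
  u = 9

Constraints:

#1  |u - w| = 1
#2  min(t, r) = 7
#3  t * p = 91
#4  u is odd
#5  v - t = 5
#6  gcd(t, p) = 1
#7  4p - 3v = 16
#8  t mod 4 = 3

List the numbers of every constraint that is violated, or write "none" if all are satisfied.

#1 |9 - 10| = 1  ✔
#2 min(7, 13) = 7  ✔
#3 t * p = 7 * 13 = 91  ✔
#4 u = 9 is odd  ✔
#5 v - t = 12 - 7 = 5  ✔
#6 gcd(7, 13) = 1  ✔
#7 4p - 3v = 4(13) - 3(12) = 16  ✔
#8 7 mod 4 = 3  ✔

All constraints are satisfied.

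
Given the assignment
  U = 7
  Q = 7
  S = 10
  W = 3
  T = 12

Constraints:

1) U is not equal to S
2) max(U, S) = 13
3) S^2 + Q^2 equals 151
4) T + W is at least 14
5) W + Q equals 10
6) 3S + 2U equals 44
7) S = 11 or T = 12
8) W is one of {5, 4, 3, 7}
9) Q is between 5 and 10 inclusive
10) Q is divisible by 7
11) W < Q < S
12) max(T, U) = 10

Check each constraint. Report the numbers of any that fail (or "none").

No — constraints 2, 3, 12 are not satisfied.

1) U = 7, S = 10; distinct — holds.
2) max(7, 10) = 10, not 13 — fails.
3) S^2 + Q^2 = 10^2 + 7^2 = 100 + 49 = 149, not 151 — fails.
4) T + W = 12 + 3 = 15; 15 ≥ 14 — holds.
5) W + Q = 3 + 7 = 10 — holds.
6) 3S + 2U = 3(10) + 2(7) = 44 — holds.
7) S = 10 ≠ 11, but T = 12 = 12 (second disjunct) — holds.
8) W = 3 is in {5, 4, 3, 7} — holds.
9) Q = 7 lies in [5, 10] — holds.
10) 7 / 7 = 1, so 7 divides 7 — holds.
11) values 3 < 7 < 10 — holds.
12) max(12, 7) = 12, not 10 — fails.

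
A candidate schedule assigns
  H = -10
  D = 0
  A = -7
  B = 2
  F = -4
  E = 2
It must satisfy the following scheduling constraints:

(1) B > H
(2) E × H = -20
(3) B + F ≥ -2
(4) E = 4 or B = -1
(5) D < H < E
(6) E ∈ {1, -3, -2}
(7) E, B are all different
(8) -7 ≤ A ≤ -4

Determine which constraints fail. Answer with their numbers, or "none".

The assignment fails constraints 4, 5, 6, and 7.

(1) B = 2, H = -10; 2 > -10 — holds.
(2) E × H = 2 × (-10) = -20 — holds.
(3) B + F = 2 + (-4) = -2; -2 ≥ -2 — holds.
(4) E = 2 ≠ 4 and B = 2 ≠ -1; both disjuncts false — fails.
(5) values 0, -10, 2; D = 0 is not < H = -10 — fails.
(6) E = 2 is not in {1, -3, -2} — fails.
(7) E = B = 2, not all different — fails.
(8) A = -7 lies in [-7, -4] — holds.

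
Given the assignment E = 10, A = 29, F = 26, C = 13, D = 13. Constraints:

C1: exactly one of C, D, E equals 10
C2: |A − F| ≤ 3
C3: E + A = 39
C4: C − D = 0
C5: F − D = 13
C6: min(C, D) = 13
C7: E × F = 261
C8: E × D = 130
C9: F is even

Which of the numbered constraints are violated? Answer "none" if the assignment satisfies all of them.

C1: C=13, D=13, E=10; 1 of them equals 10 — satisfied.
C2: |29 − 26| = 3; 3 ≤ 3 — satisfied.
C3: E + A = 10 + 29 = 39 — satisfied.
C4: C − D = 13 − 13 = 0 — satisfied.
C5: F − D = 26 − 13 = 13 — satisfied.
C6: min(13, 13) = 13 — satisfied.
C7: E × F = 10 × 26 = 260, not 261 — violated.
C8: E × D = 10 × 13 = 130 — satisfied.
C9: F = 26 is even — satisfied.

Violated: 7.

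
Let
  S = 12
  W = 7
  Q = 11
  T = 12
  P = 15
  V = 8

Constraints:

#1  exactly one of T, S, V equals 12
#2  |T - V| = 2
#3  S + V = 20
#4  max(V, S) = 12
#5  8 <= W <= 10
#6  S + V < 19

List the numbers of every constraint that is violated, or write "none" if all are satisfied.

Constraints 1, 2, 5, 6 do not hold.

#1 T=12, S=12, V=8; 2 of them equal 12, not exactly one — fails.
#2 |12 - 8| = 4, not 2 — fails.
#3 S + V = 12 + 8 = 20 — holds.
#4 max(8, 12) = 12 — holds.
#5 W = 7 is outside [8, 10] — fails.
#6 S + V = 12 + 8 = 20; 20 ≥ 19, bound 19 not met — fails.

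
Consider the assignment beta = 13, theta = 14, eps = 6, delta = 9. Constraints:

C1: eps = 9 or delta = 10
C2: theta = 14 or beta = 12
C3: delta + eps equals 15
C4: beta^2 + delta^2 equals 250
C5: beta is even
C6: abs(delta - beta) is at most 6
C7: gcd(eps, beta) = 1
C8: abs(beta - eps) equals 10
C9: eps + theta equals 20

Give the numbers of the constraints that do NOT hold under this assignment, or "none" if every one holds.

C1: eps = 6 ≠ 9 and delta = 9 ≠ 10; both disjuncts false — fails.
C2: theta = 14 = 14 (first disjunct) — holds.
C3: delta + eps = 9 + 6 = 15 — holds.
C4: beta^2 + delta^2 = 13^2 + 9^2 = 169 + 81 = 250 — holds.
C5: beta = 13 is odd — fails.
C6: abs(9 - 13) = 4; 4 ≤ 6 — holds.
C7: gcd(6, 13) = 1 — holds.
C8: abs(13 - 6) = 7, not 10 — fails.
C9: eps + theta = 6 + 14 = 20 — holds.

The assignment fails constraints 1, 5, and 8.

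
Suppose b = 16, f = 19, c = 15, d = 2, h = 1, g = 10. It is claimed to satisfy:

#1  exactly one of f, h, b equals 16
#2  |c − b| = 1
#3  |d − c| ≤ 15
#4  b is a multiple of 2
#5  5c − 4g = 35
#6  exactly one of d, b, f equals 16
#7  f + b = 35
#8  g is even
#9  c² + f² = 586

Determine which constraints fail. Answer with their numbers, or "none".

All constraints are satisfied.

#1 f=19, h=1, b=16; 1 of them equals 16 — OK.
#2 |15 − 16| = 1 — OK.
#3 |2 − 15| = 13; 13 ≤ 15 — OK.
#4 16 / 2 = 8, so 2 divides 16 — OK.
#5 5c − 4g = 5(15) − 4(10) = 35 — OK.
#6 d=2, b=16, f=19; 1 of them equals 16 — OK.
#7 f + b = 19 + 16 = 35 — OK.
#8 g = 10 is even — OK.
#9 c² + f² = 15² + 19² = 225 + 361 = 586 — OK.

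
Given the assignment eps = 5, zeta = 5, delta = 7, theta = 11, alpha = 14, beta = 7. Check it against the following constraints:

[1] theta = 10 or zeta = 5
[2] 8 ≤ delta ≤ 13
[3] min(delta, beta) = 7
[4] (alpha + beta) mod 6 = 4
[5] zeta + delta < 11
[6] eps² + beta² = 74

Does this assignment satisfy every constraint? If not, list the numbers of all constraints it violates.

[1] theta = 11 ≠ 10, but zeta = 5 = 5 (second disjunct)  ✓
[2] delta = 7 is outside [8, 13]  ✗
[3] min(7, 7) = 7  ✓
[4] alpha + beta = 21; 21 mod 6 = 3, not 4  ✗
[5] zeta + delta = 5 + 7 = 12; 12 ≥ 11, bound 11 not met  ✗
[6] eps² + beta² = 5² + 7² = 25 + 49 = 74  ✓

No — constraints 2, 4, and 5 are not satisfied.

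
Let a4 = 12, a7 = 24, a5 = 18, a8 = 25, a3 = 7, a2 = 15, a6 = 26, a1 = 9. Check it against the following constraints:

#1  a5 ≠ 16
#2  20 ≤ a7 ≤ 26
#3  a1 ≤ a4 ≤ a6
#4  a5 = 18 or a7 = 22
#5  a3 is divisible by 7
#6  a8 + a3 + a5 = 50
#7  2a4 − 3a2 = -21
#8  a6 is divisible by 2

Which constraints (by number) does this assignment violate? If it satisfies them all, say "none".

All constraints are satisfied.

#1 a5 = 18, and 18 ≠ 16  true
#2 a7 = 24 lies in [20, 26]  true
#3 values 9 ≤ 12 ≤ 26  true
#4 a5 = 18 = 18 (first disjunct)  true
#5 7 / 7 = 1, so 7 divides 7  true
#6 a8 + a3 + a5 = 25 + 7 + 18 = 50  true
#7 2a4 − 3a2 = 2(12) − 3(15) = -21  true
#8 26 / 2 = 13, so 2 divides 26  true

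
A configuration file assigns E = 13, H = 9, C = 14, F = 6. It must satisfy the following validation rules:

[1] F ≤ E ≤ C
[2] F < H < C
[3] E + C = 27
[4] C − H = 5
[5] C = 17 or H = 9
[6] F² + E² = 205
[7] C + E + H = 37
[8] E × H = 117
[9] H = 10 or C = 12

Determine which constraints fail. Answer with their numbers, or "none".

Constraints 7, 9 do not hold.

[1] values 6 ≤ 13 ≤ 14 — holds.
[2] values 6 < 9 < 14 — holds.
[3] E + C = 13 + 14 = 27 — holds.
[4] C − H = 14 − 9 = 5 — holds.
[5] C = 14 ≠ 17, but H = 9 = 9 (second disjunct) — holds.
[6] F² + E² = 6² + 13² = 36 + 169 = 205 — holds.
[7] C + E + H = 14 + 13 + 9 = 36, not 37 — fails.
[8] E × H = 13 × 9 = 117 — holds.
[9] H = 9 ≠ 10 and C = 14 ≠ 12; both disjuncts false — fails.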